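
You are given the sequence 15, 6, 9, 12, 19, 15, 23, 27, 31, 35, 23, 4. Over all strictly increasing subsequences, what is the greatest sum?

162

Let S[i] be the best sum of a strictly increasing subsequence ending at i:
i:       1   2   3   4   5   6   7   8   9  10  11  12
a[i]:   15   6   9  12  19  15  23  27  31  35  23   4
S:      15   6  15  27  46  42  69  96 127 162  69   4
Maximum is 162 (e.g. 6 + 9 + 12 + 19 + 23 + 27 + 31 + 35).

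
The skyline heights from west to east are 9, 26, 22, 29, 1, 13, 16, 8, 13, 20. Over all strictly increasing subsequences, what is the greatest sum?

Let S[i] be the best sum of a strictly increasing subsequence ending at i:
i:      1  2  3  4  5  6  7  8  9 10
a[i]:   9 26 22 29  1 13 16  8 13 20
S:      9 35 31 64  1 22 38  9 22 58
Maximum is 64 (e.g. 9 + 26 + 29).

64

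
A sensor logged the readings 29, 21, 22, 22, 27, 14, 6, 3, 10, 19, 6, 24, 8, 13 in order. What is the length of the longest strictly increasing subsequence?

4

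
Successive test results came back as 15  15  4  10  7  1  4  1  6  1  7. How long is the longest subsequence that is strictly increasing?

Let dp[i] be the length of the longest such subsequence ending at index i:
i:      1  2  3  4  5  6  7  8  9 10 11
a[i]:  15 15  4 10  7  1  4  1  6  1  7
dp:     1  1  1  2  2  1  2  1  3  1  4
Maximum dp value is 4.

4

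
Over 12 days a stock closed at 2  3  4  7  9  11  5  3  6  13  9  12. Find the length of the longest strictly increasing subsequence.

Track the smallest tail for each achievable length (strict):
2 → extends → [2]
3 → extends → [2, 3]
4 → extends → [2, 3, 4]
7 → extends → [2, 3, 4, 7]
9 → extends → [2, 3, 4, 7, 9]
11 → extends → [2, 3, 4, 7, 9, 11]
5 → replaces 7 → [2, 3, 4, 5, 9, 11]
3 → already a tail → [2, 3, 4, 5, 9, 11]
6 → replaces 9 → [2, 3, 4, 5, 6, 11]
13 → extends → [2, 3, 4, 5, 6, 11, 13]
9 → replaces 11 → [2, 3, 4, 5, 6, 9, 13]
12 → replaces 13 → [2, 3, 4, 5, 6, 9, 12]
Seven tails, so the longest strictly increasing subsequence has length 7 (e.g. 2, 3, 4, 7, 9, 11, 13).

7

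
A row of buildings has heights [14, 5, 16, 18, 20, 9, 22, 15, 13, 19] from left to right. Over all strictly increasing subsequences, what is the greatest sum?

90

Let S[i] be the best sum of a strictly increasing subsequence ending at i:
i:      1  2  3  4  5  6  7  8  9 10
a[i]:  14  5 16 18 20  9 22 15 13 19
S:     14  5 30 48 68 14 90 29 27 67
Maximum is 90 (e.g. 14 + 16 + 18 + 20 + 22).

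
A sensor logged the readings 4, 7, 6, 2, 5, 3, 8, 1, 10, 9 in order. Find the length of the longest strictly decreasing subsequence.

Negate each value so 'decreasing' becomes 'increasing', then run patience tails on the negated sequence:
-4 → extends → [-4]
-7 → replaces -4 → [-7]
-6 → extends → [-7, -6]
-2 → extends → [-7, -6, -2]
-5 → replaces -2 → [-7, -6, -5]
-3 → extends → [-7, -6, -5, -3]
-8 → replaces -7 → [-8, -6, -5, -3]
-1 → extends → [-8, -6, -5, -3, -1]
-10 → replaces -8 → [-10, -6, -5, -3, -1]
-9 → replaces -6 → [-10, -9, -5, -3, -1]
Five tails, so the longest strictly decreasing subsequence of the original has length 5.

5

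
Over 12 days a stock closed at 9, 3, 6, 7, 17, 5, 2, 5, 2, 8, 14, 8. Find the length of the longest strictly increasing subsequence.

Track the smallest tail for each achievable length (strict):
9 → extends → [9]
3 → replaces 9 → [3]
6 → extends → [3, 6]
7 → extends → [3, 6, 7]
17 → extends → [3, 6, 7, 17]
5 → replaces 6 → [3, 5, 7, 17]
2 → replaces 3 → [2, 5, 7, 17]
5 → already a tail → [2, 5, 7, 17]
2 → already a tail → [2, 5, 7, 17]
8 → replaces 17 → [2, 5, 7, 8]
14 → extends → [2, 5, 7, 8, 14]
8 → already a tail → [2, 5, 7, 8, 14]
Five tails, so the longest strictly increasing subsequence has length 5 (e.g. 3, 6, 7, 8, 14).

5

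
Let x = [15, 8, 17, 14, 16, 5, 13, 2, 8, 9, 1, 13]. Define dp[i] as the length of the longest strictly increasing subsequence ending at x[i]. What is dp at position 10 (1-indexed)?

3

dp[i] = 1 + max{dp[j] : j<i, x[j]<x[i]} (or 1 if no such j):
i:      1  2  3  4  5  6  7  8  9 10 11 12
x[i]:  15  8 17 14 16  5 13  2  8  9  1 13
dp:     1  1  2  2  3  1  2  1  2  3  1  4
At index 10 the value is 3.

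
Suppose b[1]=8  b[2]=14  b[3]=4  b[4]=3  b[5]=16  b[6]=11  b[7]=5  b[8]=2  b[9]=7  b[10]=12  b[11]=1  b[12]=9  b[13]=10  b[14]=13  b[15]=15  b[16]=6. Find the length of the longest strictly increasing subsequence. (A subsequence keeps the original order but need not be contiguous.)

7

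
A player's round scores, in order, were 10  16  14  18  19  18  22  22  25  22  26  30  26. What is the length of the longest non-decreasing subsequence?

Let dp[i] be the length of the longest such subsequence ending at index i:
i:      1  2  3  4  5  6  7  8  9 10 11 12 13
a[i]:  10 16 14 18 19 18 22 22 25 22 26 30 26
dp:     1  2  2  3  4  4  5  6  7  7  8  9  9
Maximum dp value is 9.

9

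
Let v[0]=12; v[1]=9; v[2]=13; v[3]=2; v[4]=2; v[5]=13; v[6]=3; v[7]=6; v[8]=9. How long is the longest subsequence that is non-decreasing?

5

Track the smallest tail for each achievable length (allowing ties):
12 → extends → [12]
9 → replaces 12 → [9]
13 → extends → [9, 13]
2 → replaces 9 → [2, 13]
2 → replaces 13 → [2, 2]
13 → extends → [2, 2, 13]
3 → replaces 13 → [2, 2, 3]
6 → extends → [2, 2, 3, 6]
9 → extends → [2, 2, 3, 6, 9]
Five tails, so the longest non-decreasing subsequence has length 5 (e.g. 2, 2, 3, 6, 9).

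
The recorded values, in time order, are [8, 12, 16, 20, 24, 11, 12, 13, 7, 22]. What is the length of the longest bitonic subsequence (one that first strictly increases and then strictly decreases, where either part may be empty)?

inc[i] = longest strictly increasing subsequence ending at i; dec[i] = longest strictly decreasing subsequence starting at i:
i:      1  2  3  4  5  6  7  8  9 10
a[i]:   8 12 16 20 24 11 12 13  7 22
inc:    1  2  3  4  5  2  3  4  1  5
dec:    2  3  3  3  3  2  2  2  1  1
Best peak at i=5 (value 24): inc=5, dec=3, length 5+3−1 = 7.

7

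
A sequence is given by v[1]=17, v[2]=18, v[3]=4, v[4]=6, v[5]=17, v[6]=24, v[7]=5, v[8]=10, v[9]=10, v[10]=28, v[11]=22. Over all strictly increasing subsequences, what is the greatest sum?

87

Let S[i] be the best sum of a strictly increasing subsequence ending at i:
i:      1  2  3  4  5  6  7  8  9 10 11
v[i]:  17 18  4  6 17 24  5 10 10 28 22
S:     17 35  4 10 27 59  9 20 20 87 57
Maximum is 87 (e.g. 17 + 18 + 24 + 28).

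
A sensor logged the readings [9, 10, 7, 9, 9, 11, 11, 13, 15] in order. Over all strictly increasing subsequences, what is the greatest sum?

58

Let S[i] be the best sum of a strictly increasing subsequence ending at i:
i:      1  2  3  4  5  6  7  8  9
a[i]:   9 10  7  9  9 11 11 13 15
S:      9 19  7 16 16 30 30 43 58
Maximum is 58 (e.g. 9 + 10 + 11 + 13 + 15).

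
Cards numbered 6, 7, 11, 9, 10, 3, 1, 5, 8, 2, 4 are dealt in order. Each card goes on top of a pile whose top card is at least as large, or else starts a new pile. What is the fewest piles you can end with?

4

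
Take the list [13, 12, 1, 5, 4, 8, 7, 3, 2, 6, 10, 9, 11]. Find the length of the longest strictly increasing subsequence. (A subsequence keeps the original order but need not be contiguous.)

5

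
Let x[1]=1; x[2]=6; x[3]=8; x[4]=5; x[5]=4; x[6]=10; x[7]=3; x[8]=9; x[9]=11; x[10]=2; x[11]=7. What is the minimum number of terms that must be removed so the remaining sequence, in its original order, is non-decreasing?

6

Fewest deletions = n − (longest non-decreasing subsequence).
Patience tails:
1 → extends → [1]
6 → extends → [1, 6]
8 → extends → [1, 6, 8]
5 → replaces 6 → [1, 5, 8]
4 → replaces 5 → [1, 4, 8]
10 → extends → [1, 4, 8, 10]
3 → replaces 4 → [1, 3, 8, 10]
9 → replaces 10 → [1, 3, 8, 9]
11 → extends → [1, 3, 8, 9, 11]
2 → replaces 3 → [1, 2, 8, 9, 11]
7 → replaces 8 → [1, 2, 7, 9, 11]
Longest non-decreasing subsequence has length 5, so deletions = 11 − 5 = 6.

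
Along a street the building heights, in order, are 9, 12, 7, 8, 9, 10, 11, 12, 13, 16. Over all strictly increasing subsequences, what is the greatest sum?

86

Let S[i] be the best sum of a strictly increasing subsequence ending at i:
i:      1  2  3  4  5  6  7  8  9 10
a[i]:   9 12  7  8  9 10 11 12 13 16
S:      9 21  7 15 24 34 45 57 70 86
Maximum is 86 (e.g. 7 + 8 + 9 + 10 + 11 + 12 + 13 + 16).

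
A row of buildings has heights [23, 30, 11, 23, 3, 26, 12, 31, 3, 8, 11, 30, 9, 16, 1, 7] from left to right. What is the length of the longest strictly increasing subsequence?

4

Track the smallest tail for each achievable length (strict):
23 → extends → [23]
30 → extends → [23, 30]
11 → replaces 23 → [11, 30]
23 → replaces 30 → [11, 23]
3 → replaces 11 → [3, 23]
26 → extends → [3, 23, 26]
12 → replaces 23 → [3, 12, 26]
31 → extends → [3, 12, 26, 31]
3 → already a tail → [3, 12, 26, 31]
8 → replaces 12 → [3, 8, 26, 31]
11 → replaces 26 → [3, 8, 11, 31]
30 → replaces 31 → [3, 8, 11, 30]
9 → replaces 11 → [3, 8, 9, 30]
16 → replaces 30 → [3, 8, 9, 16]
1 → replaces 3 → [1, 8, 9, 16]
7 → replaces 8 → [1, 7, 9, 16]
Four tails, so the longest strictly increasing subsequence has length 4 (e.g. 11, 23, 26, 31).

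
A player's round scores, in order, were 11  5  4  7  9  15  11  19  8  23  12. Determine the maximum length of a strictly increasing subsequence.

6

Track the smallest tail for each achievable length (strict):
11 → extends → [11]
5 → replaces 11 → [5]
4 → replaces 5 → [4]
7 → extends → [4, 7]
9 → extends → [4, 7, 9]
15 → extends → [4, 7, 9, 15]
11 → replaces 15 → [4, 7, 9, 11]
19 → extends → [4, 7, 9, 11, 19]
8 → replaces 9 → [4, 7, 8, 11, 19]
23 → extends → [4, 7, 8, 11, 19, 23]
12 → replaces 19 → [4, 7, 8, 11, 12, 23]
Six tails, so the longest strictly increasing subsequence has length 6 (e.g. 5, 7, 9, 15, 19, 23).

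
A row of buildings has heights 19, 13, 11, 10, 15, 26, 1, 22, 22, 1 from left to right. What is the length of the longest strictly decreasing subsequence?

5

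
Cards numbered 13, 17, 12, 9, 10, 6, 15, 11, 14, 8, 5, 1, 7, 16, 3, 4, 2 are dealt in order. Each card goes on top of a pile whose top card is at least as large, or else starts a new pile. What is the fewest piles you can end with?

Place each on the leftmost legal pile:
13 → new pile 1 (tops now [13])
17 → new pile 2 (tops now [13, 17])
12 → pile 1 (tops now [12, 17])
9 → pile 1 (tops now [9, 17])
10 → pile 2 (tops now [9, 10])
6 → pile 1 (tops now [6, 10])
15 → new pile 3 (tops now [6, 10, 15])
11 → pile 3 (tops now [6, 10, 11])
14 → new pile 4 (tops now [6, 10, 11, 14])
8 → pile 2 (tops now [6, 8, 11, 14])
5 → pile 1 (tops now [5, 8, 11, 14])
1 → pile 1 (tops now [1, 8, 11, 14])
7 → pile 2 (tops now [1, 7, 11, 14])
16 → new pile 5 (tops now [1, 7, 11, 14, 16])
3 → pile 2 (tops now [1, 3, 11, 14, 16])
4 → pile 3 (tops now [1, 3, 4, 14, 16])
2 → pile 2 (tops now [1, 2, 4, 14, 16])
Five piles.

5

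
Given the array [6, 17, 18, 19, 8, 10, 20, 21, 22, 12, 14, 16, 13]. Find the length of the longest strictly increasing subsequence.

Track the smallest tail for each achievable length (strict):
6 → extends → [6]
17 → extends → [6, 17]
18 → extends → [6, 17, 18]
19 → extends → [6, 17, 18, 19]
8 → replaces 17 → [6, 8, 18, 19]
10 → replaces 18 → [6, 8, 10, 19]
20 → extends → [6, 8, 10, 19, 20]
21 → extends → [6, 8, 10, 19, 20, 21]
22 → extends → [6, 8, 10, 19, 20, 21, 22]
12 → replaces 19 → [6, 8, 10, 12, 20, 21, 22]
14 → replaces 20 → [6, 8, 10, 12, 14, 21, 22]
16 → replaces 21 → [6, 8, 10, 12, 14, 16, 22]
13 → replaces 14 → [6, 8, 10, 12, 13, 16, 22]
Seven tails, so the longest strictly increasing subsequence has length 7 (e.g. 6, 17, 18, 19, 20, 21, 22).

7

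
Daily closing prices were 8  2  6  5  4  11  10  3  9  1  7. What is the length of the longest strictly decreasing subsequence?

6

Negate each value so 'decreasing' becomes 'increasing', then run patience tails on the negated sequence:
-8 → extends → [-8]
-2 → extends → [-8, -2]
-6 → replaces -2 → [-8, -6]
-5 → extends → [-8, -6, -5]
-4 → extends → [-8, -6, -5, -4]
-11 → replaces -8 → [-11, -6, -5, -4]
-10 → replaces -6 → [-11, -10, -5, -4]
-3 → extends → [-11, -10, -5, -4, -3]
-9 → replaces -5 → [-11, -10, -9, -4, -3]
-1 → extends → [-11, -10, -9, -4, -3, -1]
-7 → replaces -4 → [-11, -10, -9, -7, -3, -1]
Six tails, so the longest strictly decreasing subsequence of the original has length 6.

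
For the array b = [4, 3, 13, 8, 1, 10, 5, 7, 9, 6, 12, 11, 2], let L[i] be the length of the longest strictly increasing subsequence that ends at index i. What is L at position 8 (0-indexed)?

dp[i] = 1 + max{dp[j] : j<i, b[j]<b[i]} (or 1 if no such j):
i:      0  1  2  3  4  5  6  7  8  9 10 11 12
b[i]:   4  3 13  8  1 10  5  7  9  6 12 11  2
dp:     1  1  2  2  1  3  2  3  4  3  5  5  2
At index 8 the value is 4.

4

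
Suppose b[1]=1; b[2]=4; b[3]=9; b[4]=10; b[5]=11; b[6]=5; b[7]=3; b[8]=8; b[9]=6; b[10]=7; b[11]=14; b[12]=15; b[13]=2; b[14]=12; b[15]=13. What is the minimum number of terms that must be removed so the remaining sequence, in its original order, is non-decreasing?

8

Fewest deletions = n − (longest non-decreasing subsequence).
i:      1  2  3  4  5  6  7  8  9 10 11 12 13 14 15
b[i]:   1  4  9 10 11  5  3  8  6  7 14 15  2 12 13
dp:     1  2  3  4  5  3  2  4  4  5  6  7  2  6  7
max dp = 7, so deletions = 15 − 7 = 8.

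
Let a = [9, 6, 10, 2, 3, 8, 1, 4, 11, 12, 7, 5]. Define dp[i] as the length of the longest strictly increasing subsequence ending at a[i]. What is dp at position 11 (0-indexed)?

4

dp[i] = 1 + max{dp[j] : j<i, a[j]<a[i]} (or 1 if no such j):
i:      0  1  2  3  4  5  6  7  8  9 10 11
a[i]:   9  6 10  2  3  8  1  4 11 12  7  5
dp:     1  1  2  1  2  3  1  3  4  5  4  4
At index 11 the value is 4.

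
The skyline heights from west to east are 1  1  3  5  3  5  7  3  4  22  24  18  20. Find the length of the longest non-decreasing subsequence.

8

Track the smallest tail for each achievable length (allowing ties):
1 → extends → [1]
1 → extends → [1, 1]
3 → extends → [1, 1, 3]
5 → extends → [1, 1, 3, 5]
3 → replaces 5 → [1, 1, 3, 3]
5 → extends → [1, 1, 3, 3, 5]
7 → extends → [1, 1, 3, 3, 5, 7]
3 → replaces 5 → [1, 1, 3, 3, 3, 7]
4 → replaces 7 → [1, 1, 3, 3, 3, 4]
22 → extends → [1, 1, 3, 3, 3, 4, 22]
24 → extends → [1, 1, 3, 3, 3, 4, 22, 24]
18 → replaces 22 → [1, 1, 3, 3, 3, 4, 18, 24]
20 → replaces 24 → [1, 1, 3, 3, 3, 4, 18, 20]
Eight tails, so the longest non-decreasing subsequence has length 8 (e.g. 1, 1, 3, 5, 5, 7, 22, 24).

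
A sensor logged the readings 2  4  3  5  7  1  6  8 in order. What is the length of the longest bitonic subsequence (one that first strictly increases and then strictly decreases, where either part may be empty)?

5

inc[i] = longest strictly increasing subsequence ending at i; dec[i] = longest strictly decreasing subsequence starting at i:
i:     1 2 3 4 5 6 7 8
a[i]:  2 4 3 5 7 1 6 8
inc:   1 2 2 3 4 1 4 5
dec:   2 3 2 2 2 1 1 1
Best peak at i=5 (value 7): inc=4, dec=2, length 4+2−1 = 5.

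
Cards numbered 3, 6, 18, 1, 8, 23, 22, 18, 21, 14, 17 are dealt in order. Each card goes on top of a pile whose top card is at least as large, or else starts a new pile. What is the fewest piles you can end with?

Place each on the leftmost legal pile:
3 → new pile 1 (tops now [3])
6 → new pile 2 (tops now [3, 6])
18 → new pile 3 (tops now [3, 6, 18])
1 → pile 1 (tops now [1, 6, 18])
8 → pile 3 (tops now [1, 6, 8])
23 → new pile 4 (tops now [1, 6, 8, 23])
22 → pile 4 (tops now [1, 6, 8, 22])
18 → pile 4 (tops now [1, 6, 8, 18])
21 → new pile 5 (tops now [1, 6, 8, 18, 21])
14 → pile 4 (tops now [1, 6, 8, 14, 21])
17 → pile 5 (tops now [1, 6, 8, 14, 17])
Five piles.

5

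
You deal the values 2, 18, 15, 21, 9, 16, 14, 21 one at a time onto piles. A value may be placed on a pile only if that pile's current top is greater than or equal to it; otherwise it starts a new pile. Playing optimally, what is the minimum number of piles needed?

4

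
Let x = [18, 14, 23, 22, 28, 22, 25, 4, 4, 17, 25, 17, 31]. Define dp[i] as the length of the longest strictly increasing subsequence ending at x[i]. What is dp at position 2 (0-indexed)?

2

dp[i] = 1 + max{dp[j] : j<i, x[j]<x[i]} (or 1 if no such j):
i:      0  1  2  3  4  5  6  7  8  9 10 11 12
x[i]:  18 14 23 22 28 22 25  4  4 17 25 17 31
dp:     1  1  2  2  3  2  3  1  1  2  3  2  4
At index 2 the value is 2.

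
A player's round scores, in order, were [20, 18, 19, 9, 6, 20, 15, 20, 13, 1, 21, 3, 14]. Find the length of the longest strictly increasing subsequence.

Track the smallest tail for each achievable length (strict):
20 → extends → [20]
18 → replaces 20 → [18]
19 → extends → [18, 19]
9 → replaces 18 → [9, 19]
6 → replaces 9 → [6, 19]
20 → extends → [6, 19, 20]
15 → replaces 19 → [6, 15, 20]
20 → already a tail → [6, 15, 20]
13 → replaces 15 → [6, 13, 20]
1 → replaces 6 → [1, 13, 20]
21 → extends → [1, 13, 20, 21]
3 → replaces 13 → [1, 3, 20, 21]
14 → replaces 20 → [1, 3, 14, 21]
Four tails, so the longest strictly increasing subsequence has length 4 (e.g. 18, 19, 20, 21).

4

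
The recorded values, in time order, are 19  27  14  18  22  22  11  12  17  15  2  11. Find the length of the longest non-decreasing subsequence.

Let dp[i] be the length of the longest such subsequence ending at index i:
i:      1  2  3  4  5  6  7  8  9 10 11 12
a[i]:  19 27 14 18 22 22 11 12 17 15  2 11
dp:     1  2  1  2  3  4  1  2  3  3  1  2
Maximum dp value is 4.

4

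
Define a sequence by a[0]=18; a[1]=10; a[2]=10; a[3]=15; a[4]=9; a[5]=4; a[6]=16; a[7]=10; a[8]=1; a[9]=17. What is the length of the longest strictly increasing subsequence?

Track the smallest tail for each achievable length (strict):
18 → extends → [18]
10 → replaces 18 → [10]
10 → already a tail → [10]
15 → extends → [10, 15]
9 → replaces 10 → [9, 15]
4 → replaces 9 → [4, 15]
16 → extends → [4, 15, 16]
10 → replaces 15 → [4, 10, 16]
1 → replaces 4 → [1, 10, 16]
17 → extends → [1, 10, 16, 17]
Four tails, so the longest strictly increasing subsequence has length 4 (e.g. 10, 15, 16, 17).

4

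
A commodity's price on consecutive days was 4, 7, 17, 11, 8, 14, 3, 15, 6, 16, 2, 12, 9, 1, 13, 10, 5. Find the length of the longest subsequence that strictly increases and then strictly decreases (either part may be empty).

inc[i] = longest strictly increasing subsequence ending at i; dec[i] = longest strictly decreasing subsequence starting at i:
i:      1  2  3  4  5  6  7  8  9 10 11 12 13 14 15 16 17
a[i]:   4  7 17 11  8 14  3 15  6 16  2 12  9  1 13 10  5
inc:    1  2  3  3  3  4  1  5  2  6  1  4  4  1  5  5  2
dec:    4  4  6  5  4  4  3  4  3  4  2  3  2  1  3  2  1
Best peak at i=10 (value 16): inc=6, dec=4, length 6+4−1 = 9.

9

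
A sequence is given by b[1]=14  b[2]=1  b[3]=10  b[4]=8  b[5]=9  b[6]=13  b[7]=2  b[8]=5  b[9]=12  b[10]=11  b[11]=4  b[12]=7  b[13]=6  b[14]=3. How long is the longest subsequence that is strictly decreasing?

7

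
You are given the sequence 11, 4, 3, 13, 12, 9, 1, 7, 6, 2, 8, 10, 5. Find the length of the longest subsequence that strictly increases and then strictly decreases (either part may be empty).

inc[i] = longest strictly increasing subsequence ending at i; dec[i] = longest strictly decreasing subsequence starting at i:
i:      1  2  3  4  5  6  7  8  9 10 11 12 13
a[i]:  11  4  3 13 12  9  1  7  6  2  8 10  5
inc:    1  1  1  2  2  2  1  2  2  2  3  4  3
dec:    5  3  2  6  5  4  1  3  2  1  2  2  1
Best peak at i=4 (value 13): inc=2, dec=6, length 2+6−1 = 7.

7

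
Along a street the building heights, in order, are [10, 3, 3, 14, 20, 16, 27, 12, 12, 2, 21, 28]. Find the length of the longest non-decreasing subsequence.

6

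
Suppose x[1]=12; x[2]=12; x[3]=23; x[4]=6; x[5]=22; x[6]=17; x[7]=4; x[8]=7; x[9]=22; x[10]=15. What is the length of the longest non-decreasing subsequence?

Track the smallest tail for each achievable length (allowing ties):
12 → extends → [12]
12 → extends → [12, 12]
23 → extends → [12, 12, 23]
6 → replaces 12 → [6, 12, 23]
22 → replaces 23 → [6, 12, 22]
17 → replaces 22 → [6, 12, 17]
4 → replaces 6 → [4, 12, 17]
7 → replaces 12 → [4, 7, 17]
22 → extends → [4, 7, 17, 22]
15 → replaces 17 → [4, 7, 15, 22]
Four tails, so the longest non-decreasing subsequence has length 4 (e.g. 12, 12, 22, 22).

4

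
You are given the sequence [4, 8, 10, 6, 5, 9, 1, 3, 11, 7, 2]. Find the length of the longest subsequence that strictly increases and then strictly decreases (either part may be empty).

7

inc[i] = longest strictly increasing subsequence ending at i; dec[i] = longest strictly decreasing subsequence starting at i:
i:      1  2  3  4  5  6  7  8  9 10 11
a[i]:   4  8 10  6  5  9  1  3 11  7  2
inc:    1  2  3  2  2  3  1  2  4  3  2
dec:    3  5  5  4  3  3  1  2  3  2  1
Best peak at i=3 (value 10): inc=3, dec=5, length 3+5−1 = 7.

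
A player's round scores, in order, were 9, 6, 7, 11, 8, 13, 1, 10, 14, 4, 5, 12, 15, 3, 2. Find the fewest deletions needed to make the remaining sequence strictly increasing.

Fewest deletions = n − (longest strictly increasing subsequence).
i:      1  2  3  4  5  6  7  8  9 10 11 12 13 14 15
a[i]:   9  6  7 11  8 13  1 10 14  4  5 12 15  3  2
dp:     1  1  2  3  3  4  1  4  5  2  3  5  6  2  2
max dp = 6, so deletions = 15 − 6 = 9.

9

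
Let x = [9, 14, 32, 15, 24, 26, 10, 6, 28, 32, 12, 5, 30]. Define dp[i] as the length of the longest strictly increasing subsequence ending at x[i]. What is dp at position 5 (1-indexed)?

dp[i] = 1 + max{dp[j] : j<i, x[j]<x[i]} (or 1 if no such j):
i:      1  2  3  4  5  6  7  8  9 10 11 12 13
x[i]:   9 14 32 15 24 26 10  6 28 32 12  5 30
dp:     1  2  3  3  4  5  2  1  6  7  3  1  7
At index 5 the value is 4.

4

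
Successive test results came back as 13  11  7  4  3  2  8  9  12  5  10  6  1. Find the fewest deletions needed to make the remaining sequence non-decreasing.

9

Fewest deletions = n − (longest non-decreasing subsequence).
Patience tails:
13 → extends → [13]
11 → replaces 13 → [11]
7 → replaces 11 → [7]
4 → replaces 7 → [4]
3 → replaces 4 → [3]
2 → replaces 3 → [2]
8 → extends → [2, 8]
9 → extends → [2, 8, 9]
12 → extends → [2, 8, 9, 12]
5 → replaces 8 → [2, 5, 9, 12]
10 → replaces 12 → [2, 5, 9, 10]
6 → replaces 9 → [2, 5, 6, 10]
1 → replaces 2 → [1, 5, 6, 10]
Longest non-decreasing subsequence has length 4, so deletions = 13 − 4 = 9.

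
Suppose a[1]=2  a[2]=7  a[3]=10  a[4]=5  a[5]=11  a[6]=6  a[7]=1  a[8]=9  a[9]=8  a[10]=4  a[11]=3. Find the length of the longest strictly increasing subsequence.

Track the smallest tail for each achievable length (strict):
2 → extends → [2]
7 → extends → [2, 7]
10 → extends → [2, 7, 10]
5 → replaces 7 → [2, 5, 10]
11 → extends → [2, 5, 10, 11]
6 → replaces 10 → [2, 5, 6, 11]
1 → replaces 2 → [1, 5, 6, 11]
9 → replaces 11 → [1, 5, 6, 9]
8 → replaces 9 → [1, 5, 6, 8]
4 → replaces 5 → [1, 4, 6, 8]
3 → replaces 4 → [1, 3, 6, 8]
Four tails, so the longest strictly increasing subsequence has length 4 (e.g. 2, 7, 10, 11).

4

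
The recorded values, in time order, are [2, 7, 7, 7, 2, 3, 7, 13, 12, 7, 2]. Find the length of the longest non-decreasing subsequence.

6

Track the smallest tail for each achievable length (allowing ties):
2 → extends → [2]
7 → extends → [2, 7]
7 → extends → [2, 7, 7]
7 → extends → [2, 7, 7, 7]
2 → replaces 7 → [2, 2, 7, 7]
3 → replaces 7 → [2, 2, 3, 7]
7 → extends → [2, 2, 3, 7, 7]
13 → extends → [2, 2, 3, 7, 7, 13]
12 → replaces 13 → [2, 2, 3, 7, 7, 12]
7 → replaces 12 → [2, 2, 3, 7, 7, 7]
2 → replaces 3 → [2, 2, 2, 7, 7, 7]
Six tails, so the longest non-decreasing subsequence has length 6 (e.g. 2, 7, 7, 7, 7, 13).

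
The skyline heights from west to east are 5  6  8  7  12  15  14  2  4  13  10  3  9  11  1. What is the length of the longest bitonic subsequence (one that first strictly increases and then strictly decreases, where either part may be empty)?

10

inc[i] = longest strictly increasing subsequence ending at i; dec[i] = longest strictly decreasing subsequence starting at i:
i:      1  2  3  4  5  6  7  8  9 10 11 12 13 14 15
a[i]:   5  6  8  7 12 15 14  2  4 13 10  3  9 11  1
inc:    1  2  3  3  4  5  5  1  2  5  4  2  4  5  1
dec:    4  4  5  4  4  6  5  2  3  4  3  2  2  2  1
Best peak at i=6 (value 15): inc=5, dec=6, length 5+6−1 = 10.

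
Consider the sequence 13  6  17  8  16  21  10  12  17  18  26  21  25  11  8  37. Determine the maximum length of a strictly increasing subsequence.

9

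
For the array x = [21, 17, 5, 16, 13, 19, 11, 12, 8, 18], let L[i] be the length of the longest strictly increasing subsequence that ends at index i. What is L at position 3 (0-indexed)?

2

dp[i] = 1 + max{dp[j] : j<i, x[j]<x[i]} (or 1 if no such j):
i:      0  1  2  3  4  5  6  7  8  9
x[i]:  21 17  5 16 13 19 11 12  8 18
dp:     1  1  1  2  2  3  2  3  2  4
At index 3 the value is 2.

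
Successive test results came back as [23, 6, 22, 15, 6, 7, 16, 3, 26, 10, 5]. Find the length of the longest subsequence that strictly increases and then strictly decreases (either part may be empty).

inc[i] = longest strictly increasing subsequence ending at i; dec[i] = longest strictly decreasing subsequence starting at i:
i:      1  2  3  4  5  6  7  8  9 10 11
a[i]:  23  6 22 15  6  7 16  3 26 10  5
inc:    1  1  2  2  1  2  3  1  4  3  2
dec:    5  2  4  3  2  2  3  1  3  2  1
Best peak at i=9 (value 26): inc=4, dec=3, length 4+3−1 = 6.

6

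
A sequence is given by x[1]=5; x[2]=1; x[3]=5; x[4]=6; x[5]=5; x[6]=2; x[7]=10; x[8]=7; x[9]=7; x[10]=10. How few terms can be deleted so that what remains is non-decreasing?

Fewest deletions = n − (longest non-decreasing subsequence).
Patience tails:
5 → extends → [5]
1 → replaces 5 → [1]
5 → extends → [1, 5]
6 → extends → [1, 5, 6]
5 → replaces 6 → [1, 5, 5]
2 → replaces 5 → [1, 2, 5]
10 → extends → [1, 2, 5, 10]
7 → replaces 10 → [1, 2, 5, 7]
7 → extends → [1, 2, 5, 7, 7]
10 → extends → [1, 2, 5, 7, 7, 10]
Longest non-decreasing subsequence has length 6, so deletions = 10 − 6 = 4.

4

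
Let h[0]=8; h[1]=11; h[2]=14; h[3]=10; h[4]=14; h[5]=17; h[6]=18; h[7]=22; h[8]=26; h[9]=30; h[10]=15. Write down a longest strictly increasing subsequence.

Patience tails give the LIS length; then backtrack through the dp parents:
8 → extends → [8]
11 → extends → [8, 11]
14 → extends → [8, 11, 14]
10 → replaces 11 → [8, 10, 14]
14 → already a tail → [8, 10, 14]
17 → extends → [8, 10, 14, 17]
18 → extends → [8, 10, 14, 17, 18]
22 → extends → [8, 10, 14, 17, 18, 22]
26 → extends → [8, 10, 14, 17, 18, 22, 26]
30 → extends → [8, 10, 14, 17, 18, 22, 26, 30]
15 → replaces 17 → [8, 10, 14, 15, 18, 22, 26, 30]
Length 8; one witness is 8, 11, 14, 17, 18, 22, 26, 30.

8, 11, 14, 17, 18, 22, 26, 30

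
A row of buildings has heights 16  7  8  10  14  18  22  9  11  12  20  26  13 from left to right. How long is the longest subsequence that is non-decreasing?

7

Track the smallest tail for each achievable length (allowing ties):
16 → extends → [16]
7 → replaces 16 → [7]
8 → extends → [7, 8]
10 → extends → [7, 8, 10]
14 → extends → [7, 8, 10, 14]
18 → extends → [7, 8, 10, 14, 18]
22 → extends → [7, 8, 10, 14, 18, 22]
9 → replaces 10 → [7, 8, 9, 14, 18, 22]
11 → replaces 14 → [7, 8, 9, 11, 18, 22]
12 → replaces 18 → [7, 8, 9, 11, 12, 22]
20 → replaces 22 → [7, 8, 9, 11, 12, 20]
26 → extends → [7, 8, 9, 11, 12, 20, 26]
13 → replaces 20 → [7, 8, 9, 11, 12, 13, 26]
Seven tails, so the longest non-decreasing subsequence has length 7 (e.g. 7, 8, 10, 14, 18, 22, 26).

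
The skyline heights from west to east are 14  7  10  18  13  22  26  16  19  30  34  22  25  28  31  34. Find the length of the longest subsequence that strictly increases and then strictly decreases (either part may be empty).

10

inc[i] = longest strictly increasing subsequence ending at i; dec[i] = longest strictly decreasing subsequence starting at i:
i:      1  2  3  4  5  6  7  8  9 10 11 12 13 14 15 16
a[i]:  14  7 10 18 13 22 26 16 19 30 34 22 25 28 31 34
inc:    1  1  2  3  3  4  5  4  5  6  7  6  7  8  9 10
dec:    2  1  1  2  1  2  2  1  1  2  2  1  1  1  1  1
Best peak at i=16 (value 34): inc=10, dec=1, length 10+1−1 = 10.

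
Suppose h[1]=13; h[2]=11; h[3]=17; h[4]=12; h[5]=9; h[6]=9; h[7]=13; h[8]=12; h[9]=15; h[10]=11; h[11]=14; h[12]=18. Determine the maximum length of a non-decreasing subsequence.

5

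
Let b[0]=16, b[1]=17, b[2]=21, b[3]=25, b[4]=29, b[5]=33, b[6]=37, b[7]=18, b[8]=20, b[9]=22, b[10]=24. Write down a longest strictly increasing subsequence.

16, 17, 21, 25, 29, 33, 37

Patience tails give the LIS length; then backtrack through the dp parents:
16 → extends → [16]
17 → extends → [16, 17]
21 → extends → [16, 17, 21]
25 → extends → [16, 17, 21, 25]
29 → extends → [16, 17, 21, 25, 29]
33 → extends → [16, 17, 21, 25, 29, 33]
37 → extends → [16, 17, 21, 25, 29, 33, 37]
18 → replaces 21 → [16, 17, 18, 25, 29, 33, 37]
20 → replaces 25 → [16, 17, 18, 20, 29, 33, 37]
22 → replaces 29 → [16, 17, 18, 20, 22, 33, 37]
24 → replaces 33 → [16, 17, 18, 20, 22, 24, 37]
Length 7; one witness is 16, 17, 21, 25, 29, 33, 37.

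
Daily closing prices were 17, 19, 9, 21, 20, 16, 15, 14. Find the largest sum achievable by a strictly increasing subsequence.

Let S[i] be the best sum of a strictly increasing subsequence ending at i:
i:      1  2  3  4  5  6  7  8
a[i]:  17 19  9 21 20 16 15 14
S:     17 36  9 57 56 25 24 23
Maximum is 57 (e.g. 17 + 19 + 21).

57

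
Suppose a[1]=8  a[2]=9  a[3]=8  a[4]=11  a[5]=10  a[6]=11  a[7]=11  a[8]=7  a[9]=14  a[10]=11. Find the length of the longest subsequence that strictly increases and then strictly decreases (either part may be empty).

6

inc[i] = longest strictly increasing subsequence ending at i; dec[i] = longest strictly decreasing subsequence starting at i:
i:      1  2  3  4  5  6  7  8  9 10
a[i]:   8  9  8 11 10 11 11  7 14 11
inc:    1  2  1  3  3  4  4  1  5  4
dec:    2  3  2  3  2  2  2  1  2  1
Best peak at i=9 (value 14): inc=5, dec=2, length 5+2−1 = 6.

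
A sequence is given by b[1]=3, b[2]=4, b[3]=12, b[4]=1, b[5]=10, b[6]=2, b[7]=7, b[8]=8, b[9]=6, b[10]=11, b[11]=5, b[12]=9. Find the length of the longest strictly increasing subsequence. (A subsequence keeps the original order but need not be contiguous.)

5

Track the smallest tail for each achievable length (strict):
3 → extends → [3]
4 → extends → [3, 4]
12 → extends → [3, 4, 12]
1 → replaces 3 → [1, 4, 12]
10 → replaces 12 → [1, 4, 10]
2 → replaces 4 → [1, 2, 10]
7 → replaces 10 → [1, 2, 7]
8 → extends → [1, 2, 7, 8]
6 → replaces 7 → [1, 2, 6, 8]
11 → extends → [1, 2, 6, 8, 11]
5 → replaces 6 → [1, 2, 5, 8, 11]
9 → replaces 11 → [1, 2, 5, 8, 9]
Five tails, so the longest strictly increasing subsequence has length 5 (e.g. 3, 4, 7, 8, 11).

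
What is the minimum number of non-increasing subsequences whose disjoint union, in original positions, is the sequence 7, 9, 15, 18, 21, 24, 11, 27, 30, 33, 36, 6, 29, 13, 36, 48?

Place each on the leftmost legal pile:
7 → new pile 1 (tops now [7])
9 → new pile 2 (tops now [7, 9])
15 → new pile 3 (tops now [7, 9, 15])
18 → new pile 4 (tops now [7, 9, 15, 18])
21 → new pile 5 (tops now [7, 9, 15, 18, 21])
24 → new pile 6 (tops now [7, 9, 15, 18, 21, 24])
11 → pile 3 (tops now [7, 9, 11, 18, 21, 24])
27 → new pile 7 (tops now [7, 9, 11, 18, 21, 24, 27])
30 → new pile 8 (tops now [7, 9, 11, 18, 21, 24, 27, 30])
33 → new pile 9 (tops now [7, 9, 11, 18, 21, 24, 27, 30, 33])
36 → new pile 10 (tops now [7, 9, 11, 18, 21, 24, 27, 30, 33, 36])
6 → pile 1 (tops now [6, 9, 11, 18, 21, 24, 27, 30, 33, 36])
29 → pile 8 (tops now [6, 9, 11, 18, 21, 24, 27, 29, 33, 36])
13 → pile 4 (tops now [6, 9, 11, 13, 21, 24, 27, 29, 33, 36])
36 → pile 10 (tops now [6, 9, 11, 13, 21, 24, 27, 29, 33, 36])
48 → new pile 11 (tops now [6, 9, 11, 13, 21, 24, 27, 29, 33, 36, 48])
Eleven piles.

11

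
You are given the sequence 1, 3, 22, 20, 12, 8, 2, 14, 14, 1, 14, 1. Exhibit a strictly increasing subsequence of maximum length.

Patience tails give the LIS length; then backtrack through the dp parents:
1 → extends → [1]
3 → extends → [1, 3]
22 → extends → [1, 3, 22]
20 → replaces 22 → [1, 3, 20]
12 → replaces 20 → [1, 3, 12]
8 → replaces 12 → [1, 3, 8]
2 → replaces 3 → [1, 2, 8]
14 → extends → [1, 2, 8, 14]
14 → already a tail → [1, 2, 8, 14]
1 → already a tail → [1, 2, 8, 14]
14 → already a tail → [1, 2, 8, 14]
1 → already a tail → [1, 2, 8, 14]
Length 4; one witness is 1, 3, 12, 14.

1, 3, 12, 14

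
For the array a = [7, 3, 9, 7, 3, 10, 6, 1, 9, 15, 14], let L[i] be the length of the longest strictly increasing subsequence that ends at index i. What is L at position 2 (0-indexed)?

dp[i] = 1 + max{dp[j] : j<i, a[j]<a[i]} (or 1 if no such j):
i:      0  1  2  3  4  5  6  7  8  9 10
a[i]:   7  3  9  7  3 10  6  1  9 15 14
dp:     1  1  2  2  1  3  2  1  3  4  4
At index 2 the value is 2.

2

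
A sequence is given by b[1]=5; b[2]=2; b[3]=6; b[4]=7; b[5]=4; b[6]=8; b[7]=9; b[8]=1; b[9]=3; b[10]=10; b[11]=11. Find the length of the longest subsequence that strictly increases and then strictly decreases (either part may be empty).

inc[i] = longest strictly increasing subsequence ending at i; dec[i] = longest strictly decreasing subsequence starting at i:
i:      1  2  3  4  5  6  7  8  9 10 11
b[i]:   5  2  6  7  4  8  9  1  3 10 11
inc:    1  1  2  3  2  4  5  1  2  6  7
dec:    3  2  3  3  2  2  2  1  1  1  1
Best peak at i=11 (value 11): inc=7, dec=1, length 7+1−1 = 7.

7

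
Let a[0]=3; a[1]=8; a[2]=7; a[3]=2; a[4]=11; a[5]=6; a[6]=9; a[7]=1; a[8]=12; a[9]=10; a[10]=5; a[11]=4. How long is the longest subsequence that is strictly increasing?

4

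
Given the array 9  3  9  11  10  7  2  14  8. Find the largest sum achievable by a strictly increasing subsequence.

37

Let S[i] be the best sum of a strictly increasing subsequence ending at i:
i:      1  2  3  4  5  6  7  8  9
a[i]:   9  3  9 11 10  7  2 14  8
S:      9  3 12 23 22 10  2 37 18
Maximum is 37 (e.g. 3 + 9 + 11 + 14).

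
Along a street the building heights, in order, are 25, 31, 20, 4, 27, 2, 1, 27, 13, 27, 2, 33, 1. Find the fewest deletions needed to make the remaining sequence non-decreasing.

Fewest deletions = n − (longest non-decreasing subsequence).
i:      1  2  3  4  5  6  7  8  9 10 11 12 13
a[i]:  25 31 20  4 27  2  1 27 13 27  2 33  1
dp:     1  2  1  1  2  1  1  3  2  4  2  5  2
max dp = 5, so deletions = 13 − 5 = 8.

8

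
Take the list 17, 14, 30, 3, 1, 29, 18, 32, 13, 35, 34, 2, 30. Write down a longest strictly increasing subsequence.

Patience tails give the LIS length; then backtrack through the dp parents:
17 → extends → [17]
14 → replaces 17 → [14]
30 → extends → [14, 30]
3 → replaces 14 → [3, 30]
1 → replaces 3 → [1, 30]
29 → replaces 30 → [1, 29]
18 → replaces 29 → [1, 18]
32 → extends → [1, 18, 32]
13 → replaces 18 → [1, 13, 32]
35 → extends → [1, 13, 32, 35]
34 → replaces 35 → [1, 13, 32, 34]
2 → replaces 13 → [1, 2, 32, 34]
30 → replaces 32 → [1, 2, 30, 34]
Length 4; one witness is 17, 30, 32, 35.

17, 30, 32, 35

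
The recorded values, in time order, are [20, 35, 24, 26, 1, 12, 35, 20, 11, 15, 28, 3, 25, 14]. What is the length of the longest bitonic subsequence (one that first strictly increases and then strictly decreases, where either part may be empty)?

inc[i] = longest strictly increasing subsequence ending at i; dec[i] = longest strictly decreasing subsequence starting at i:
i:      1  2  3  4  5  6  7  8  9 10 11 12 13 14
a[i]:  20 35 24 26  1 12 35 20 11 15 28  3 25 14
inc:    1  2  2  3  1  2  4  3  2  3  4  2  4  3
dec:    4  5  4  4  1  3  4  3  2  2  3  1  2  1
Best peak at i=7 (value 35): inc=4, dec=4, length 4+4−1 = 7.

7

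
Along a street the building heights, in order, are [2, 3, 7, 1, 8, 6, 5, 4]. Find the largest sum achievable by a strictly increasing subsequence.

20

Let S[i] be the best sum of a strictly increasing subsequence ending at i:
i:      1  2  3  4  5  6  7  8
a[i]:   2  3  7  1  8  6  5  4
S:      2  5 12  1 20 11 10  9
Maximum is 20 (e.g. 2 + 3 + 7 + 8).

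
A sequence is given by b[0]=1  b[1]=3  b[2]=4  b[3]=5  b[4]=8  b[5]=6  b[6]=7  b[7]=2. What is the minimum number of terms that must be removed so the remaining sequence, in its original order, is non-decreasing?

Fewest deletions = n − (longest non-decreasing subsequence).
Patience tails:
1 → extends → [1]
3 → extends → [1, 3]
4 → extends → [1, 3, 4]
5 → extends → [1, 3, 4, 5]
8 → extends → [1, 3, 4, 5, 8]
6 → replaces 8 → [1, 3, 4, 5, 6]
7 → extends → [1, 3, 4, 5, 6, 7]
2 → replaces 3 → [1, 2, 4, 5, 6, 7]
Longest non-decreasing subsequence has length 6, so deletions = 8 − 6 = 2.

2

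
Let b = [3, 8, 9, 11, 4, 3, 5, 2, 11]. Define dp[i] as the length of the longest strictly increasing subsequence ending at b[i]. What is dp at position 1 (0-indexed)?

2

dp[i] = 1 + max{dp[j] : j<i, b[j]<b[i]} (or 1 if no such j):
i:      0  1  2  3  4  5  6  7  8
b[i]:   3  8  9 11  4  3  5  2 11
dp:     1  2  3  4  2  1  3  1  4
At index 1 the value is 2.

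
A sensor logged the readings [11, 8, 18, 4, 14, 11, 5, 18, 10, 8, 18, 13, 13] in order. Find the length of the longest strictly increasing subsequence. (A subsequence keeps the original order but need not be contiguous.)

Track the smallest tail for each achievable length (strict):
11 → extends → [11]
8 → replaces 11 → [8]
18 → extends → [8, 18]
4 → replaces 8 → [4, 18]
14 → replaces 18 → [4, 14]
11 → replaces 14 → [4, 11]
5 → replaces 11 → [4, 5]
18 → extends → [4, 5, 18]
10 → replaces 18 → [4, 5, 10]
8 → replaces 10 → [4, 5, 8]
18 → extends → [4, 5, 8, 18]
13 → replaces 18 → [4, 5, 8, 13]
13 → already a tail → [4, 5, 8, 13]
Four tails, so the longest strictly increasing subsequence has length 4 (e.g. 4, 5, 10, 18).

4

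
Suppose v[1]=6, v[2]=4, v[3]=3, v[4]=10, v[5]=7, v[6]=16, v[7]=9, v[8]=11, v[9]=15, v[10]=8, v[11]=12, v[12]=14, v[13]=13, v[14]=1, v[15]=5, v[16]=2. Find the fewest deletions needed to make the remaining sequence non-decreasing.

Fewest deletions = n − (longest non-decreasing subsequence).
i:      1  2  3  4  5  6  7  8  9 10 11 12 13 14 15 16
v[i]:   6  4  3 10  7 16  9 11 15  8 12 14 13  1  5  2
dp:     1  1  1  2  2  3  3  4  5  3  5  6  6  1  2  2
max dp = 6, so deletions = 16 − 6 = 10.

10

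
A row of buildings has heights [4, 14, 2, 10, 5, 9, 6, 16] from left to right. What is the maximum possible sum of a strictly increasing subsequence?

Let S[i] be the best sum of a strictly increasing subsequence ending at i:
i:      1  2  3  4  5  6  7  8
a[i]:   4 14  2 10  5  9  6 16
S:      4 18  2 14  9 18 15 34
Maximum is 34 (e.g. 4 + 5 + 9 + 16).

34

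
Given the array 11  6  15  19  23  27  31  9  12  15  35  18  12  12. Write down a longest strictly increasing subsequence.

Patience tails give the LIS length; then backtrack through the dp parents:
11 → extends → [11]
6 → replaces 11 → [6]
15 → extends → [6, 15]
19 → extends → [6, 15, 19]
23 → extends → [6, 15, 19, 23]
27 → extends → [6, 15, 19, 23, 27]
31 → extends → [6, 15, 19, 23, 27, 31]
9 → replaces 15 → [6, 9, 19, 23, 27, 31]
12 → replaces 19 → [6, 9, 12, 23, 27, 31]
15 → replaces 23 → [6, 9, 12, 15, 27, 31]
35 → extends → [6, 9, 12, 15, 27, 31, 35]
18 → replaces 27 → [6, 9, 12, 15, 18, 31, 35]
12 → already a tail → [6, 9, 12, 15, 18, 31, 35]
12 → already a tail → [6, 9, 12, 15, 18, 31, 35]
Length 7; one witness is 11, 15, 19, 23, 27, 31, 35.

11, 15, 19, 23, 27, 31, 35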